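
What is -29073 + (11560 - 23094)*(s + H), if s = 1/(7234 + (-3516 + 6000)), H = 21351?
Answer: -1196730438280/4859 ≈ -2.4629e+8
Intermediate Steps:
s = 1/9718 (s = 1/(7234 + 2484) = 1/9718 ≈ 0.00010290)
-29073 + (11560 - 23094)*(s + H) = -29073 + (11560 - 23094)*(1/9718 + 21351) = -29073 - 11534*207489019/9718 = -29073 - 1196589172573/4859 = -1196730438280/4859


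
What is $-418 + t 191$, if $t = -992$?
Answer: $-189890$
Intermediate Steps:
$-418 + t 191 = -418 - 189472 = -189890$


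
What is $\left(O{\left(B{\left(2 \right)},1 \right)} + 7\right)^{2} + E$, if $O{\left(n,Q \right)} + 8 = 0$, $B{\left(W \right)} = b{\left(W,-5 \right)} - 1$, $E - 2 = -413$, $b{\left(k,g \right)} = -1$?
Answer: $-410$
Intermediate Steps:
$E = -411$ ($E = 2 - 413 = -411$)
$B{\left(W \right)} = -2$ ($B{\left(W \right)} = -1 - 1 = -2$)
$O{\left(n,Q \right)} = -8$ ($O{\left(n,Q \right)} = -8 + 0 = -8$)
$\left(O{\left(B{\left(2 \right)},1 \right)} + 7\right)^{2} + E = \left(-8 + 7\right)^{2} - 411 = \left(-1\right)^{2} - 411 = 1 - 411 = -410$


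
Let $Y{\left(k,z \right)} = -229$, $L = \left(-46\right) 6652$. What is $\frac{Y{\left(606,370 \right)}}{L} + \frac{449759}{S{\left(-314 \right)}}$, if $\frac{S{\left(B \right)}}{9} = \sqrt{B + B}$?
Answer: $\frac{229}{305992} - \frac{449759 i \sqrt{157}}{2826} \approx 0.00074839 - 1994.1 i$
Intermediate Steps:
$S{\left(B \right)} = 9 \sqrt{2} \sqrt{B}$ ($S{\left(B \right)} = 9 \sqrt{B + B} = 9 \sqrt{2 B} = 9 \sqrt{2} \sqrt{B}$)
$L = -305992$
$\frac{Y{\left(606,370 \right)}}{L} + \frac{449759}{S{\left(-314 \right)}} = - \frac{229}{-305992} + \frac{449759}{9 \sqrt{2} \sqrt{-314}} = \left(-229\right) \left(- \frac{1}{305992}\right) + \frac{449759}{9 \sqrt{2} i \sqrt{314}} = \frac{229}{305992} + \frac{449759}{18 i \sqrt{157}} = \frac{229}{305992} + 449759 \left(- \frac{i \sqrt{157}}{2826}\right) = \frac{229}{305992} - \frac{449759 i \sqrt{157}}{2826}$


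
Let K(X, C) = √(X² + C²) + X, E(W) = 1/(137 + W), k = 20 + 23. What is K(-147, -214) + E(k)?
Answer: -26459/180 + √67405 ≈ 112.63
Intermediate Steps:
k = 43
K(X, C) = X + √(C² + X²) (K(X, C) = √(C² + X²) + X = X + √(C² + X²))
K(-147, -214) + E(k) = (-147 + √((-214)² + (-147)²)) + 1/(137 + 43) = (-147 + √(45796 + 21609)) + 1/180 = (-147 + √67405) + 1/180 = -26459/180 + √67405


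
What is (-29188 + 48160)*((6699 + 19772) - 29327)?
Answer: -54184032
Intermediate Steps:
(-29188 + 48160)*((6699 + 19772) - 29327) = 18972*(26471 - 29327) = 18972*(-2856) = -54184032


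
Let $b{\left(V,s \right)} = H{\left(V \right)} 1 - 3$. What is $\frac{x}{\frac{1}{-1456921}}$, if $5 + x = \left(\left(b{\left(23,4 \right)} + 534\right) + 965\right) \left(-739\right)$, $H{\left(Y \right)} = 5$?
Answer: $1616080877724$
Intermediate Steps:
$b{\left(V,s \right)} = 2$ ($b{\left(V,s \right)} = 5 \cdot 1 - 3 = 5 - 3 = 2$)
$x = -1109244$ ($x = -5 + \left(\left(2 + 534\right) + 965\right) \left(-739\right) = -5 + \left(536 + 965\right) \left(-739\right) = -5 + 1501 \left(-739\right) = -5 - 1109239 = -1109244$)
$\frac{x}{\frac{1}{-1456921}} = - \frac{1109244}{\frac{1}{-1456921}} = - \frac{1109244}{- \frac{1}{1456921}} = \left(-1109244\right) \left(-1456921\right) = 1616080877724$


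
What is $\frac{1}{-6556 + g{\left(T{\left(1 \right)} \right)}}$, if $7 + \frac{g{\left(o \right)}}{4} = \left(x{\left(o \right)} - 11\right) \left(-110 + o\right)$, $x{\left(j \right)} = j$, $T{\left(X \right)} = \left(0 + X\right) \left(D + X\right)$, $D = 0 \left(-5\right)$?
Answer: $- \frac{1}{2224} \approx -0.00044964$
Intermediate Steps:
$D = 0$
$T{\left(X \right)} = X^{2}$ ($T{\left(X \right)} = \left(0 + X\right) \left(0 + X\right) = X X = X^{2}$)
$g{\left(o \right)} = -28 + 4 \left(-110 + o\right) \left(-11 + o\right)$ ($g{\left(o \right)} = -28 + 4 \left(o - 11\right) \left(-110 + o\right) = -28 + 4 \left(-11 + o\right) \left(-110 + o\right) = -28 + 4 \left(-110 + o\right) \left(-11 + o\right)$)
$\frac{1}{-6556 + g{\left(T{\left(1 \right)} \right)}} = \frac{1}{-6556 + \left(4812 - 484 \cdot 1^{2} + 4 \left(1^{2}\right)^{2}\right)} = \frac{1}{-6556 + \left(4812 - 484 + 4 \cdot 1^{2}\right)} = \frac{1}{-6556 + \left(4812 - 484 + 4 \cdot 1\right)} = \frac{1}{-6556 + \left(4812 - 484 + 4\right)} = \frac{1}{-6556 + 4332} = \frac{1}{-2224} = - \frac{1}{2224}$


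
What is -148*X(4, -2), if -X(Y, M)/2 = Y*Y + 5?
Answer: 6216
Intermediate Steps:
X(Y, M) = -10 - 2*Y² (X(Y, M) = -2*(Y*Y + 5) = -2*(Y² + 5) = -2*(5 + Y²) = -10 - 2*Y²)
-148*X(4, -2) = -148*(-10 - 2*4²) = -148*(-10 - 2*16) = -148*(-10 - 32) = -148*(-42) = 6216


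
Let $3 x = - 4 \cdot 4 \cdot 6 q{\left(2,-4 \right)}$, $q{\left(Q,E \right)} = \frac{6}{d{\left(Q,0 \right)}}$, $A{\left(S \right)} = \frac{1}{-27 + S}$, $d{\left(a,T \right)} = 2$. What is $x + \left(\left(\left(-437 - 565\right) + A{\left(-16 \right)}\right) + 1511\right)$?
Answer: $\frac{17758}{43} \approx 412.98$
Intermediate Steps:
$q{\left(Q,E \right)} = 3$ ($q{\left(Q,E \right)} = \frac{6}{2} = 6 \cdot \frac{1}{2} = 3$)
$x = -96$ ($x = \frac{- 4 \cdot 4 \cdot 6 \cdot 3}{3} = \frac{\left(-4\right) 24 \cdot 3}{3} = \frac{\left(-96\right) 3}{3} = \frac{1}{3} \left(-288\right) = -96$)
$x + \left(\left(\left(-437 - 565\right) + A{\left(-16 \right)}\right) + 1511\right) = -96 + \left(\left(\left(-437 - 565\right) + \frac{1}{-27 - 16}\right) + 1511\right) = -96 + \left(\left(-1002 + \frac{1}{-43}\right) + 1511\right) = -96 + \left(\left(-1002 - \frac{1}{43}\right) + 1511\right) = -96 + \left(- \frac{43087}{43} + 1511\right) = -96 + \frac{21886}{43} = \frac{17758}{43}$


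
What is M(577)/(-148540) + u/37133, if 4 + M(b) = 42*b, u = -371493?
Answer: -5608130281/551573582 ≈ -10.168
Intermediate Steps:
M(b) = -4 + 42*b
M(577)/(-148540) + u/37133 = (-4 + 42*577)/(-148540) - 371493/37133 = (-4 + 24234)*(-1/148540) - 371493*1/37133 = 24230*(-1/148540) - 371493/37133 = -2423/14854 - 371493/37133 = -5608130281/551573582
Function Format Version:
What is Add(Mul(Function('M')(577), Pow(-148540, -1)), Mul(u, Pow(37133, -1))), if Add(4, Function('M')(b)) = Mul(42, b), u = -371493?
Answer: Rational(-5608130281, 551573582) ≈ -10.168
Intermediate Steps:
Function('M')(b) = Add(-4, Mul(42, b))
Add(Mul(Function('M')(577), Pow(-148540, -1)), Mul(u, Pow(37133, -1))) = Add(Mul(Add(-4, Mul(42, 577)), Pow(-148540, -1)), Mul(-371493, Pow(37133, -1))) = Add(Mul(Add(-4, 24234), Rational(-1, 148540)), Mul(-371493, Rational(1, 37133))) = Add(Mul(24230, Rational(-1, 148540)), Rational(-371493, 37133)) = Add(Rational(-2423, 14854), Rational(-371493, 37133)) = Rational(-5608130281, 551573582)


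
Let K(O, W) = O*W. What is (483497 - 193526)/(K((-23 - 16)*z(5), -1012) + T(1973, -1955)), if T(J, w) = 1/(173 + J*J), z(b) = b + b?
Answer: 1128828685842/1536450561361 ≈ 0.73470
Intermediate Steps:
z(b) = 2*b
T(J, w) = 1/(173 + J**2)
(483497 - 193526)/(K((-23 - 16)*z(5), -1012) + T(1973, -1955)) = (483497 - 193526)/(((-23 - 16)*(2*5))*(-1012) + 1/(173 + 1973**2)) = 289971/(-39*10*(-1012) + 1/(173 + 3892729)) = 289971/(-390*(-1012) + 1/3892902) = 289971/(394680 + 1/3892902) = 289971/(1536450561361/3892902) = 289971*(3892902/1536450561361) = 1128828685842/1536450561361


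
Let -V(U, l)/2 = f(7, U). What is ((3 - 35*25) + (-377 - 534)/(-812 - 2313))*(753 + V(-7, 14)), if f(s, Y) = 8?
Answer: -2007653593/3125 ≈ -6.4245e+5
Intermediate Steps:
V(U, l) = -16 (V(U, l) = -2*8 = -16)
((3 - 35*25) + (-377 - 534)/(-812 - 2313))*(753 + V(-7, 14)) = ((3 - 35*25) + (-377 - 534)/(-812 - 2313))*(753 - 16) = ((3 - 875) - 911/(-3125))*737 = (-872 - 911*(-1/3125))*737 = (-872 + 911/3125)*737 = -2724089/3125*737 = -2007653593/3125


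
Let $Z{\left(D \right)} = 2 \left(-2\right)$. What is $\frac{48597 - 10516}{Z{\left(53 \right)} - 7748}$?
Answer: $- \frac{38081}{7752} \approx -4.9124$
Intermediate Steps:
$Z{\left(D \right)} = -4$
$\frac{48597 - 10516}{Z{\left(53 \right)} - 7748} = \frac{48597 - 10516}{-4 - 7748} = \frac{38081}{-7752} = 38081 \left(- \frac{1}{7752}\right) = - \frac{38081}{7752}$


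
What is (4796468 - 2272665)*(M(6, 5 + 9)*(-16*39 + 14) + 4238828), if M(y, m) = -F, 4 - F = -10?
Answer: 10719520100504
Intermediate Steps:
F = 14 (F = 4 - 1*(-10) = 4 + 10 = 14)
M(y, m) = -14 (M(y, m) = -1*14 = -14)
(4796468 - 2272665)*(M(6, 5 + 9)*(-16*39 + 14) + 4238828) = (4796468 - 2272665)*(-14*(-16*39 + 14) + 4238828) = 2523803*(-14*(-624 + 14) + 4238828) = 2523803*(-14*(-610) + 4238828) = 2523803*(8540 + 4238828) = 2523803*4247368 = 10719520100504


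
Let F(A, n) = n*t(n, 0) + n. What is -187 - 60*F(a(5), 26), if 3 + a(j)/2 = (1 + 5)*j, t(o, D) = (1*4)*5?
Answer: -32947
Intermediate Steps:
t(o, D) = 20 (t(o, D) = 4*5 = 20)
a(j) = -6 + 12*j (a(j) = -6 + 2*((1 + 5)*j) = -6 + 2*(6*j) = -6 + 12*j)
F(A, n) = 21*n (F(A, n) = n*20 + n = 20*n + n = 21*n)
-187 - 60*F(a(5), 26) = -187 - 1260*26 = -187 - 60*546 = -187 - 32760 = -32947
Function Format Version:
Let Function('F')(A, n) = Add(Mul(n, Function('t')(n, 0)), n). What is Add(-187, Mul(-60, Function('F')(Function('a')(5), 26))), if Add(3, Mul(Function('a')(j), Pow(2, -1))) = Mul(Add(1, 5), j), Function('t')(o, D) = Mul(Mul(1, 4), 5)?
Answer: -32947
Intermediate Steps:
Function('t')(o, D) = 20 (Function('t')(o, D) = Mul(4, 5) = 20)
Function('a')(j) = Add(-6, Mul(12, j)) (Function('a')(j) = Add(-6, Mul(2, Mul(Add(1, 5), j))) = Add(-6, Mul(2, Mul(6, j))) = Add(-6, Mul(12, j)))
Function('F')(A, n) = Mul(21, n) (Function('F')(A, n) = Add(Mul(n, 20), n) = Add(Mul(20, n), n) = Mul(21, n))
Add(-187, Mul(-60, Function('F')(Function('a')(5), 26))) = Add(-187, Mul(-60, Mul(21, 26))) = Add(-187, Mul(-60, 546)) = Add(-187, -32760) = -32947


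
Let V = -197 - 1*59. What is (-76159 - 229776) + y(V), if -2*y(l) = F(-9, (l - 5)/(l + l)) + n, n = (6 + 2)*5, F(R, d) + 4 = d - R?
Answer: -313300741/1024 ≈ -3.0596e+5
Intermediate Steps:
F(R, d) = -4 + d - R (F(R, d) = -4 + (d - R) = -4 + d - R)
n = 40 (n = 8*5 = 40)
V = -256 (V = -197 - 59 = -256)
y(l) = -45/2 - (-5 + l)/(4*l) (y(l) = -((-4 + (l - 5)/(l + l) - 1*(-9)) + 40)/2 = -((-4 + (-5 + l)/((2*l)) + 9) + 40)/2 = -((-4 + (-5 + l)*(1/(2*l)) + 9) + 40)/2 = -((-4 + (-5 + l)/(2*l) + 9) + 40)/2 = -((5 + (-5 + l)/(2*l)) + 40)/2 = -(45 + (-5 + l)/(2*l))/2 = -45/2 - (-5 + l)/(4*l))
(-76159 - 229776) + y(V) = (-76159 - 229776) + (¼)*(5 - 91*(-256))/(-256) = -305935 + (¼)*(-1/256)*(5 + 23296) = -305935 + (¼)*(-1/256)*23301 = -305935 - 23301/1024 = -313300741/1024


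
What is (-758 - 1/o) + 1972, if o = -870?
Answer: 1056181/870 ≈ 1214.0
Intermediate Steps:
(-758 - 1/o) + 1972 = (-758 - 1/(-870)) + 1972 = (-758 - 1*(-1/870)) + 1972 = (-758 + 1/870) + 1972 = -659459/870 + 1972 = 1056181/870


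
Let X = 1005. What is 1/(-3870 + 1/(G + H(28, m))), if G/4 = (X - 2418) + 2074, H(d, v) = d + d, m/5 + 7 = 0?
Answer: -2700/10448999 ≈ -0.00025840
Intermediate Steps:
m = -35 (m = -35 + 5*0 = -35 + 0 = -35)
H(d, v) = 2*d
G = 2644 (G = 4*((1005 - 2418) + 2074) = 4*(-1413 + 2074) = 4*661 = 2644)
1/(-3870 + 1/(G + H(28, m))) = 1/(-3870 + 1/(2644 + 2*28)) = 1/(-3870 + 1/(2644 + 56)) = 1/(-3870 + 1/2700) = 1/(-10448999/2700) = -2700/10448999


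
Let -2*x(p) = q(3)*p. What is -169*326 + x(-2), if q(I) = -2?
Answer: -55096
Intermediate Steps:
x(p) = p (x(p) = -(-1)*p = p)
-169*326 + x(-2) = -169*326 - 2 = -55094 - 2 = -55096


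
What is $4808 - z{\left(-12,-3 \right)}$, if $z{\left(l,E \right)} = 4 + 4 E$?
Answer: $4816$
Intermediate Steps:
$4808 - z{\left(-12,-3 \right)} = 4808 - \left(4 + 4 \left(-3\right)\right) = 4808 - \left(4 - 12\right) = 4808 - -8 = 4808 + 8 = 4816$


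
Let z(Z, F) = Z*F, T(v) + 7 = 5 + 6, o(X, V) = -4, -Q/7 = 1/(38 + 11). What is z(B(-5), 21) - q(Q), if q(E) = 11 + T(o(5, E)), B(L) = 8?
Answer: 153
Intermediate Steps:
Q = -⅐ (Q = -7/(38 + 11) = -7/49 = -7*1/49 = -⅐ ≈ -0.14286)
T(v) = 4 (T(v) = -7 + (5 + 6) = -7 + 11 = 4)
z(Z, F) = F*Z
q(E) = 15 (q(E) = 11 + 4 = 15)
z(B(-5), 21) - q(Q) = 21*8 - 1*15 = 168 - 15 = 153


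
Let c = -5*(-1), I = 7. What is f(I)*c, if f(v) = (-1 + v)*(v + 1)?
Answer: 240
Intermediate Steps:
f(v) = (1 + v)*(-1 + v) (f(v) = (-1 + v)*(1 + v) = (1 + v)*(-1 + v))
c = 5
f(I)*c = (-1 + 7²)*5 = (-1 + 49)*5 = 48*5 = 240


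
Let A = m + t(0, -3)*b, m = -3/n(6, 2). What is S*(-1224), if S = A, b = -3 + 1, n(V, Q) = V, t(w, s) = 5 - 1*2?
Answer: 7956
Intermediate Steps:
t(w, s) = 3 (t(w, s) = 5 - 2 = 3)
b = -2
m = -½ (m = -3/6 = -3*⅙ = -½ ≈ -0.50000)
A = -13/2 (A = -½ + 3*(-2) = -½ - 6 = -13/2 ≈ -6.5000)
S = -13/2 ≈ -6.5000
S*(-1224) = -13/2*(-1224) = 7956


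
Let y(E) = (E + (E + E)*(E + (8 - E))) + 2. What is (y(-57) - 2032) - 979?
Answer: -3978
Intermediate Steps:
y(E) = 2 + 17*E (y(E) = (E + (2*E)*8) + 2 = (E + 16*E) + 2 = 17*E + 2 = 2 + 17*E)
(y(-57) - 2032) - 979 = ((2 + 17*(-57)) - 2032) - 979 = ((2 - 969) - 2032) - 979 = (-967 - 2032) - 979 = -2999 - 979 = -3978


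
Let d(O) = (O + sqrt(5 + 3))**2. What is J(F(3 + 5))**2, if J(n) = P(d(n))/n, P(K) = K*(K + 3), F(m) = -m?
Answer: 1558249 - 1094856*sqrt(2) ≈ 9888.8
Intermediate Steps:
d(O) = (O + 2*sqrt(2))**2 (d(O) = (O + sqrt(8))**2 = (O + 2*sqrt(2))**2)
P(K) = K*(3 + K)
J(n) = (n + 2*sqrt(2))**2*(3 + (n + 2*sqrt(2))**2)/n (J(n) = ((n + 2*sqrt(2))**2*(3 + (n + 2*sqrt(2))**2))/n = (n + 2*sqrt(2))**2*(3 + (n + 2*sqrt(2))**2)/n)
J(F(3 + 5))**2 = ((-(3 + 5) + 2*sqrt(2))**2*(3 + (-(3 + 5) + 2*sqrt(2))**2)/((-(3 + 5))))**2 = ((-1*8 + 2*sqrt(2))**2*(3 + (-1*8 + 2*sqrt(2))**2)/((-1*8)))**2 = ((-8 + 2*sqrt(2))**2*(3 + (-8 + 2*sqrt(2))**2)/(-8))**2 = (-(-8 + 2*sqrt(2))**2*(3 + (-8 + 2*sqrt(2))**2)/8)**2 = (-8 + 2*sqrt(2))**4*(3 + (-8 + 2*sqrt(2))**2)**2/64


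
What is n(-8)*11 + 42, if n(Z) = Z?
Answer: -46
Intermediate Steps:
n(-8)*11 + 42 = -8*11 + 42 = -88 + 42 = -46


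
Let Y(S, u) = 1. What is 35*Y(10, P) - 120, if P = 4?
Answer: -85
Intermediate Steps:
35*Y(10, P) - 120 = 35*1 - 120 = 35 - 120 = -85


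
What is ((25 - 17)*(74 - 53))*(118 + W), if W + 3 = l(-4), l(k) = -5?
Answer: 18480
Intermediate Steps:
W = -8 (W = -3 - 5 = -8)
((25 - 17)*(74 - 53))*(118 + W) = ((25 - 17)*(74 - 53))*(118 - 8) = (8*21)*110 = 168*110 = 18480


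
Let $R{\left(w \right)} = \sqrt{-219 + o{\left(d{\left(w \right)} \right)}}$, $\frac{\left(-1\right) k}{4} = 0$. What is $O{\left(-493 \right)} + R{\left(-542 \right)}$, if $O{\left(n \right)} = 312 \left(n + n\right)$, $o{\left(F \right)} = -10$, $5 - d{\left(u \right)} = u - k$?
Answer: $-307632 + i \sqrt{229} \approx -3.0763 \cdot 10^{5} + 15.133 i$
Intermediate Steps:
$k = 0$ ($k = \left(-4\right) 0 = 0$)
$d{\left(u \right)} = 5 - u$ ($d{\left(u \right)} = 5 - \left(u - 0\right) = 5 - \left(u + 0\right) = 5 - u$)
$O{\left(n \right)} = 624 n$ ($O{\left(n \right)} = 312 \cdot 2 n = 624 n$)
$R{\left(w \right)} = i \sqrt{229}$ ($R{\left(w \right)} = \sqrt{-219 - 10} = \sqrt{-229} = i \sqrt{229}$)
$O{\left(-493 \right)} + R{\left(-542 \right)} = 624 \left(-493\right) + i \sqrt{229} = -307632 + i \sqrt{229}$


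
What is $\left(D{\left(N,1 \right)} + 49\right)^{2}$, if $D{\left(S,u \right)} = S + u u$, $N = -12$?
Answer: $1444$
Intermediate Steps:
$D{\left(S,u \right)} = S + u^{2}$
$\left(D{\left(N,1 \right)} + 49\right)^{2} = \left(\left(-12 + 1^{2}\right) + 49\right)^{2} = \left(\left(-12 + 1\right) + 49\right)^{2} = \left(-11 + 49\right)^{2} = 38^{2} = 1444$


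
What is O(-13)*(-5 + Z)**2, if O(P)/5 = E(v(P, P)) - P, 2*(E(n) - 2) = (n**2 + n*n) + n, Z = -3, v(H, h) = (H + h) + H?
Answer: 485280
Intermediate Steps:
v(H, h) = h + 2*H
E(n) = 2 + n**2 + n/2 (E(n) = 2 + ((n**2 + n*n) + n)/2 = 2 + ((n**2 + n**2) + n)/2 = 2 + (2*n**2 + n)/2 = 2 + (n + 2*n**2)/2 = 2 + (n**2 + n/2) = 2 + n**2 + n/2)
O(P) = 10 + 45*P**2 + 5*P/2 (O(P) = 5*((2 + (P + 2*P)**2 + (P + 2*P)/2) - P) = 5*((2 + (3*P)**2 + (3*P)/2) - P) = 5*((2 + 9*P**2 + 3*P/2) - P) = 5*(2 + P/2 + 9*P**2) = 10 + 45*P**2 + 5*P/2)
O(-13)*(-5 + Z)**2 = (10 + 45*(-13)**2 + (5/2)*(-13))*(-5 - 3)**2 = (10 + 45*169 - 65/2)*(-8)**2 = (10 + 7605 - 65/2)*64 = (15165/2)*64 = 485280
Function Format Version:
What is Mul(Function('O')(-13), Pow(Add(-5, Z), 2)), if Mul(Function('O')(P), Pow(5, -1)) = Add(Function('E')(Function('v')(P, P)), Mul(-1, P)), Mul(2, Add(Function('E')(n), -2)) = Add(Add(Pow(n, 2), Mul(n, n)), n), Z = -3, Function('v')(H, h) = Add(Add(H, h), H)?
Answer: 485280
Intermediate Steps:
Function('v')(H, h) = Add(h, Mul(2, H))
Function('E')(n) = Add(2, Pow(n, 2), Mul(Rational(1, 2), n)) (Function('E')(n) = Add(2, Mul(Rational(1, 2), Add(Add(Pow(n, 2), Mul(n, n)), n))) = Add(2, Mul(Rational(1, 2), Add(Add(Pow(n, 2), Pow(n, 2)), n))) = Add(2, Mul(Rational(1, 2), Add(Mul(2, Pow(n, 2)), n))) = Add(2, Mul(Rational(1, 2), Add(n, Mul(2, Pow(n, 2))))) = Add(2, Add(Pow(n, 2), Mul(Rational(1, 2), n))) = Add(2, Pow(n, 2), Mul(Rational(1, 2), n)))
Function('O')(P) = Add(10, Mul(45, Pow(P, 2)), Mul(Rational(5, 2), P)) (Function('O')(P) = Mul(5, Add(Add(2, Pow(Add(P, Mul(2, P)), 2), Mul(Rational(1, 2), Add(P, Mul(2, P)))), Mul(-1, P))) = Mul(5, Add(Add(2, Pow(Mul(3, P), 2), Mul(Rational(1, 2), Mul(3, P))), Mul(-1, P))) = Mul(5, Add(Add(2, Mul(9, Pow(P, 2)), Mul(Rational(3, 2), P)), Mul(-1, P))) = Mul(5, Add(2, Mul(Rational(1, 2), P), Mul(9, Pow(P, 2)))) = Add(10, Mul(45, Pow(P, 2)), Mul(Rational(5, 2), P)))
Mul(Function('O')(-13), Pow(Add(-5, Z), 2)) = Mul(Add(10, Mul(45, Pow(-13, 2)), Mul(Rational(5, 2), -13)), Pow(Add(-5, -3), 2)) = Mul(Add(10, Mul(45, 169), Rational(-65, 2)), Pow(-8, 2)) = Mul(Add(10, 7605, Rational(-65, 2)), 64) = Mul(Rational(15165, 2), 64) = 485280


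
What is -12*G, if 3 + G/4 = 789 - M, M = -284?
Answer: -51360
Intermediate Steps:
G = 4280 (G = -12 + 4*(789 - 1*(-284)) = -12 + 4*(789 + 284) = -12 + 4*1073 = -12 + 4292 = 4280)
-12*G = -12*4280 = -51360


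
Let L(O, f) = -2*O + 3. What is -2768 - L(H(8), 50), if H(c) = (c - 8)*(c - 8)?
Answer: -2771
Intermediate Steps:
H(c) = (-8 + c)² (H(c) = (-8 + c)*(-8 + c) = (-8 + c)²)
L(O, f) = 3 - 2*O
-2768 - L(H(8), 50) = -2768 - (3 - 2*(-8 + 8)²) = -2768 - (3 - 2*0²) = -2768 - (3 - 2*0) = -2768 - (3 + 0) = -2768 - 1*3 = -2768 - 3 = -2771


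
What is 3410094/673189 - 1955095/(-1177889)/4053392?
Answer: 16281310460812379827/3214104426970977232 ≈ 5.0656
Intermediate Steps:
3410094/673189 - 1955095/(-1177889)/4053392 = 3410094*(1/673189) - 1955095*(-1/1177889)*(1/4053392) = 3410094/673189 + (1955095/1177889)*(1/4053392) = 3410094/673189 + 1955095/4774445849488 = 16281310460812379827/3214104426970977232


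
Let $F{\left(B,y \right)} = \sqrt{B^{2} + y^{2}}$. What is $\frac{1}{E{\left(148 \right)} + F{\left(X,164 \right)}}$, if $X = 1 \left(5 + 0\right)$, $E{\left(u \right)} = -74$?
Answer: $\frac{74}{21445} + \frac{\sqrt{26921}}{21445} \approx 0.011102$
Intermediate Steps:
$X = 5$ ($X = 1 \cdot 5 = 5$)
$\frac{1}{E{\left(148 \right)} + F{\left(X,164 \right)}} = \frac{1}{-74 + \sqrt{5^{2} + 164^{2}}} = \frac{1}{-74 + \sqrt{25 + 26896}} = \frac{1}{-74 + \sqrt{26921}}$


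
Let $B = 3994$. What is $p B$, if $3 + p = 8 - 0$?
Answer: $19970$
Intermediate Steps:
$p = 5$ ($p = -3 + \left(8 - 0\right) = -3 + \left(8 + 0\right) = -3 + 8 = 5$)
$p B = 5 \cdot 3994 = 19970$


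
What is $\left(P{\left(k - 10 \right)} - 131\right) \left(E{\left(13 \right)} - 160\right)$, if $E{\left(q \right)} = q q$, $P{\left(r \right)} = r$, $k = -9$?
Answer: $-1350$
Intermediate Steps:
$E{\left(q \right)} = q^{2}$
$\left(P{\left(k - 10 \right)} - 131\right) \left(E{\left(13 \right)} - 160\right) = \left(\left(-9 - 10\right) - 131\right) \left(13^{2} - 160\right) = \left(-19 - 131\right) \left(169 - 160\right) = \left(-150\right) 9 = -1350$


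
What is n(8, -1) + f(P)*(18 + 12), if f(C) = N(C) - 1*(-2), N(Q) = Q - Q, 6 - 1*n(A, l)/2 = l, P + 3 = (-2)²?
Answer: 74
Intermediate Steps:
P = 1 (P = -3 + (-2)² = -3 + 4 = 1)
n(A, l) = 12 - 2*l
N(Q) = 0
f(C) = 2 (f(C) = 0 - 1*(-2) = 0 + 2 = 2)
n(8, -1) + f(P)*(18 + 12) = (12 - 2*(-1)) + 2*(18 + 12) = (12 + 2) + 2*30 = 14 + 60 = 74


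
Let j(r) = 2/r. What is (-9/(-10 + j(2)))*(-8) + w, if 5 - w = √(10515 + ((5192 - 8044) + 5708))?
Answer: -3 - √13371 ≈ -118.63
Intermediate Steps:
w = 5 - √13371 (w = 5 - √(10515 + ((5192 - 8044) + 5708)) = 5 - √(10515 + (-2852 + 5708)) = 5 - √(10515 + 2856) = 5 - √13371 ≈ -110.63)
(-9/(-10 + j(2)))*(-8) + w = (-9/(-10 + 2/2))*(-8) + (5 - √13371) = (-9/(-10 + 2*(½)))*(-8) + (5 - √13371) = (-9/(-10 + 1))*(-8) + (5 - √13371) = (-9/(-9))*(-8) + (5 - √13371) = -⅑*(-9)*(-8) + (5 - √13371) = 1*(-8) + (5 - √13371) = -8 + (5 - √13371) = -3 - √13371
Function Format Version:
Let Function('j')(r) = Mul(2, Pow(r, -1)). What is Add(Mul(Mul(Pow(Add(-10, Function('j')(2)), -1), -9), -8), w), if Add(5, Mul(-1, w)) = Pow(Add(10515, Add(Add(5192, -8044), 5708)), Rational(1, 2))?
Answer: Add(-3, Mul(-1, Pow(13371, Rational(1, 2)))) ≈ -118.63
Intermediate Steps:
w = Add(5, Mul(-1, Pow(13371, Rational(1, 2)))) (w = Add(5, Mul(-1, Pow(Add(10515, Add(Add(5192, -8044), 5708)), Rational(1, 2)))) = Add(5, Mul(-1, Pow(Add(10515, Add(-2852, 5708)), Rational(1, 2)))) = Add(5, Mul(-1, Pow(Add(10515, 2856), Rational(1, 2)))) = Add(5, Mul(-1, Pow(13371, Rational(1, 2)))) ≈ -110.63)
Add(Mul(Mul(Pow(Add(-10, Function('j')(2)), -1), -9), -8), w) = Add(Mul(Mul(Pow(Add(-10, Mul(2, Pow(2, -1))), -1), -9), -8), Add(5, Mul(-1, Pow(13371, Rational(1, 2))))) = Add(Mul(Mul(Pow(Add(-10, Mul(2, Rational(1, 2))), -1), -9), -8), Add(5, Mul(-1, Pow(13371, Rational(1, 2))))) = Add(Mul(Mul(Pow(Add(-10, 1), -1), -9), -8), Add(5, Mul(-1, Pow(13371, Rational(1, 2))))) = Add(Mul(Mul(Pow(-9, -1), -9), -8), Add(5, Mul(-1, Pow(13371, Rational(1, 2))))) = Add(Mul(Mul(Rational(-1, 9), -9), -8), Add(5, Mul(-1, Pow(13371, Rational(1, 2))))) = Add(Mul(1, -8), Add(5, Mul(-1, Pow(13371, Rational(1, 2))))) = Add(-8, Add(5, Mul(-1, Pow(13371, Rational(1, 2))))) = Add(-3, Mul(-1, Pow(13371, Rational(1, 2))))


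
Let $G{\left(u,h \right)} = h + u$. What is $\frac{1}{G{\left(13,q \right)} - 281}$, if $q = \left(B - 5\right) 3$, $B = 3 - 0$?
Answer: $- \frac{1}{274} \approx -0.0036496$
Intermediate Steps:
$B = 3$ ($B = 3 + 0 = 3$)
$q = -6$ ($q = \left(3 - 5\right) 3 = \left(-2\right) 3 = -6$)
$\frac{1}{G{\left(13,q \right)} - 281} = \frac{1}{\left(-6 + 13\right) - 281} = \frac{1}{7 - 281} = \frac{1}{-274} = - \frac{1}{274}$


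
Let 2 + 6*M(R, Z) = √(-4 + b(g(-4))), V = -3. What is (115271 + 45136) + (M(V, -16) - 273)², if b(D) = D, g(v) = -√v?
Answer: 160407 + (1640 - √2*√(-2 - I))²/36 ≈ 2.3507e+5 + 187.47*I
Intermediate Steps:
M(R, Z) = -⅓ + √(-4 - 2*I)/6 (M(R, Z) = -⅓ + √(-4 - √(-4))/6 = -⅓ + √(-4 - 2*I)/6)
(115271 + 45136) + (M(V, -16) - 273)² = (115271 + 45136) + ((-⅓ + √(-4 - 2*I)/6) - 273)² = 160407 + (-820/3 + √(-4 - 2*I)/6)²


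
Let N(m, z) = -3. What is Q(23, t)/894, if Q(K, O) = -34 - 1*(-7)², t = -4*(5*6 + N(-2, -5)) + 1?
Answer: -83/894 ≈ -0.092841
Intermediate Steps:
t = -107 (t = -4*(5*6 - 3) + 1 = -4*(30 - 3) + 1 = -4*27 + 1 = -108 + 1 = -107)
Q(K, O) = -83 (Q(K, O) = -34 - 1*49 = -34 - 49 = -83)
Q(23, t)/894 = -83/894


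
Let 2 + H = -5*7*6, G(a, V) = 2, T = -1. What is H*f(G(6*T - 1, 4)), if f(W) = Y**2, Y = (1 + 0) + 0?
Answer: -212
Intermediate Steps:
H = -212 (H = -2 - 5*7*6 = -2 - 35*6 = -2 - 210 = -212)
Y = 1 (Y = 1 + 0 = 1)
f(W) = 1 (f(W) = 1**2 = 1)
H*f(G(6*T - 1, 4)) = -212*1 = -212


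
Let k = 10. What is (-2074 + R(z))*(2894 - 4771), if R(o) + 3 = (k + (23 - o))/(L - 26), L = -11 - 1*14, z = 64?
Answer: 198766792/51 ≈ 3.8974e+6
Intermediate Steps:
L = -25 (L = -11 - 14 = -25)
R(o) = -62/17 + o/51 (R(o) = -3 + (10 + (23 - o))/(-25 - 26) = -3 + (33 - o)/(-51) = -3 + (33 - o)*(-1/51) = -3 + (-11/17 + o/51) = -62/17 + o/51)
(-2074 + R(z))*(2894 - 4771) = (-2074 + (-62/17 + (1/51)*64))*(2894 - 4771) = (-2074 + (-62/17 + 64/51))*(-1877) = (-2074 - 122/51)*(-1877) = -105896/51*(-1877) = 198766792/51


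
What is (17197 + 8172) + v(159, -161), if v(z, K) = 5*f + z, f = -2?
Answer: 25518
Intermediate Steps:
v(z, K) = -10 + z (v(z, K) = 5*(-2) + z = -10 + z)
(17197 + 8172) + v(159, -161) = (17197 + 8172) + (-10 + 159) = 25369 + 149 = 25518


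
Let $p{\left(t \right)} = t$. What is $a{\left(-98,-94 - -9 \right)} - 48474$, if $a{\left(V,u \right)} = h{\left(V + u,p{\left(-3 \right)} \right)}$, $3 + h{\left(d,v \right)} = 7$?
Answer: $-48470$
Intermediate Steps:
$h{\left(d,v \right)} = 4$ ($h{\left(d,v \right)} = -3 + 7 = 4$)
$a{\left(V,u \right)} = 4$
$a{\left(-98,-94 - -9 \right)} - 48474 = 4 - 48474 = -48470$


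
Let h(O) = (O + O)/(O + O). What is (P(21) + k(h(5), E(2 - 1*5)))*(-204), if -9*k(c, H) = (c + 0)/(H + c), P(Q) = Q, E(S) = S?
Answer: -12886/3 ≈ -4295.3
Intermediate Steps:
h(O) = 1 (h(O) = (2*O)/((2*O)) = (2*O)*(1/(2*O)) = 1)
k(c, H) = -c/(9*(H + c)) (k(c, H) = -(c + 0)/(9*(H + c)) = -c/(9*(H + c)))
(P(21) + k(h(5), E(2 - 1*5)))*(-204) = (21 - 1*1/(9*(2 - 1*5) + 9*1))*(-204) = (21 - 1*1/(9*(2 - 5) + 9))*(-204) = (21 - 1*1/(9*(-3) + 9))*(-204) = (21 - 1*1/(-27 + 9))*(-204) = (21 - 1*1/(-18))*(-204) = (21 - 1*1*(-1/18))*(-204) = (21 + 1/18)*(-204) = (379/18)*(-204) = -12886/3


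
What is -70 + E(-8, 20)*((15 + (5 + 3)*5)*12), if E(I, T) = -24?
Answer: -15910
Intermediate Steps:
-70 + E(-8, 20)*((15 + (5 + 3)*5)*12) = -70 - 24*(15 + (5 + 3)*5)*12 = -70 - 24*(15 + 8*5)*12 = -70 - 24*(15 + 40)*12 = -70 - 1320*12 = -70 - 24*660 = -70 - 15840 = -15910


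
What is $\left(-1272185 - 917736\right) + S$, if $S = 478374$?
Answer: $-1711547$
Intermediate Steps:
$\left(-1272185 - 917736\right) + S = \left(-1272185 - 917736\right) + 478374 = -2189921 + 478374 = -1711547$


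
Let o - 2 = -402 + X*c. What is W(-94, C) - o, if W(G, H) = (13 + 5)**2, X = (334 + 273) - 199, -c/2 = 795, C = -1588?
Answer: 649444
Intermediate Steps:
c = -1590 (c = -2*795 = -1590)
X = 408 (X = 607 - 199 = 408)
o = -649120 (o = 2 + (-402 + 408*(-1590)) = 2 + (-402 - 648720) = 2 - 649122 = -649120)
W(G, H) = 324 (W(G, H) = 18**2 = 324)
W(-94, C) - o = 324 - 1*(-649120) = 324 + 649120 = 649444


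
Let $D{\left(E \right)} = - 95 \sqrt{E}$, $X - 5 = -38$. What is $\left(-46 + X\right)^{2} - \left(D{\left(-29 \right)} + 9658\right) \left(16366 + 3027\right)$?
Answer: $-187291353 + 1842335 i \sqrt{29} \approx -1.8729 \cdot 10^{8} + 9.9213 \cdot 10^{6} i$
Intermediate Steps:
$X = -33$ ($X = 5 - 38 = -33$)
$\left(-46 + X\right)^{2} - \left(D{\left(-29 \right)} + 9658\right) \left(16366 + 3027\right) = \left(-46 - 33\right)^{2} - \left(- 95 \sqrt{-29} + 9658\right) \left(16366 + 3027\right) = \left(-79\right)^{2} - \left(- 95 i \sqrt{29} + 9658\right) 19393 = 6241 - \left(- 95 i \sqrt{29} + 9658\right) 19393 = 6241 - \left(9658 - 95 i \sqrt{29}\right) 19393 = 6241 - \left(187297594 - 1842335 i \sqrt{29}\right) = -187291353 + 1842335 i \sqrt{29}$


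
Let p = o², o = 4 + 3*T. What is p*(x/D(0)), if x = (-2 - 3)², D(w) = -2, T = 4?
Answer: -3200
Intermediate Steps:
o = 16 (o = 4 + 3*4 = 4 + 12 = 16)
p = 256 (p = 16² = 256)
x = 25 (x = (-5)² = 25)
p*(x/D(0)) = 256*(25/(-2)) = 256*(25*(-½)) = 256*(-25/2) = -3200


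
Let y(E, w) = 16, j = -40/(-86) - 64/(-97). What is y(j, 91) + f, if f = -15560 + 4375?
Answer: -11169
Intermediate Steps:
j = 4692/4171 (j = -40*(-1/86) - 64*(-1/97) = 20/43 + 64/97 = 4692/4171 ≈ 1.1249)
f = -11185
y(j, 91) + f = 16 - 11185 = -11169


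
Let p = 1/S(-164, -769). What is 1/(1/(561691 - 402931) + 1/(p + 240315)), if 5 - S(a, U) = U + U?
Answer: 29434583931480/307886363 ≈ 95602.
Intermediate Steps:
S(a, U) = 5 - 2*U (S(a, U) = 5 - (U + U) = 5 - 2*U)
p = 1/1543 (p = 1/(5 - 2*(-769)) = 1/(5 + 1538) = 1/1543 ≈ 0.00064809)
1/(1/(561691 - 402931) + 1/(p + 240315)) = 1/(1/(561691 - 402931) + 1/(1/1543 + 240315)) = 1/(1/158760 + 1/(370806046/1543)) = 1/(1/158760 + 1543/370806046) = 1/(307886363/29434583931480) = 29434583931480/307886363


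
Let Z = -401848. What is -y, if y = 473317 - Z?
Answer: -875165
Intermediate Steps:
y = 875165 (y = 473317 - 1*(-401848) = 473317 + 401848 = 875165)
-y = -1*875165 = -875165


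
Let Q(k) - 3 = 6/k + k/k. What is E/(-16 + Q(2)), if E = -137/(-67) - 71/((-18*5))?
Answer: -17087/54270 ≈ -0.31485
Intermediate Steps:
Q(k) = 4 + 6/k (Q(k) = 3 + (6/k + k/k) = 3 + (6/k + 1) = 3 + (1 + 6/k) = 4 + 6/k)
E = 17087/6030 (E = -137*(-1/67) - 71/(-90) = 137/67 - 71*(-1/90) = 137/67 + 71/90 = 17087/6030 ≈ 2.8337)
E/(-16 + Q(2)) = 17087/(6030*(-16 + (4 + 6/2))) = 17087/(6030*(-16 + (4 + 6*(½)))) = 17087/(6030*(-16 + (4 + 3))) = 17087/(6030*(-16 + 7)) = (17087/6030)/(-9) = (17087/6030)*(-⅑) = -17087/54270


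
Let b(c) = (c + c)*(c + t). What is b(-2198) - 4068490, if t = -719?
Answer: 8754642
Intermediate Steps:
b(c) = 2*c*(-719 + c) (b(c) = (c + c)*(c - 719) = (2*c)*(-719 + c) = 2*c*(-719 + c))
b(-2198) - 4068490 = 2*(-2198)*(-719 - 2198) - 4068490 = 2*(-2198)*(-2917) - 4068490 = 12823132 - 4068490 = 8754642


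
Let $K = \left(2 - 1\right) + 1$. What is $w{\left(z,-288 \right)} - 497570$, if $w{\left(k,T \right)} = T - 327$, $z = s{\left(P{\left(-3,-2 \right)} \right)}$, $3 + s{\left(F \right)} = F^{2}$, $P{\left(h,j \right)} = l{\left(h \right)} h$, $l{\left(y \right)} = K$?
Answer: $-498185$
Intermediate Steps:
$K = 2$ ($K = 1 + 1 = 2$)
$l{\left(y \right)} = 2$
$P{\left(h,j \right)} = 2 h$
$s{\left(F \right)} = -3 + F^{2}$
$z = 33$ ($z = -3 + \left(2 \left(-3\right)\right)^{2} = -3 + \left(-6\right)^{2} = -3 + 36 = 33$)
$w{\left(k,T \right)} = -327 + T$
$w{\left(z,-288 \right)} - 497570 = \left(-327 - 288\right) - 497570 = -615 - 497570 = -498185$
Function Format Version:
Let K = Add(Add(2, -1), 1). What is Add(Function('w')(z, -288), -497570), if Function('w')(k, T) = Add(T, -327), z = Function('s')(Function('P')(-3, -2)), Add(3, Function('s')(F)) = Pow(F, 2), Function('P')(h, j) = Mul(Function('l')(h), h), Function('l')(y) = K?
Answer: -498185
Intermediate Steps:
K = 2 (K = Add(1, 1) = 2)
Function('l')(y) = 2
Function('P')(h, j) = Mul(2, h)
Function('s')(F) = Add(-3, Pow(F, 2))
z = 33 (z = Add(-3, Pow(Mul(2, -3), 2)) = Add(-3, Pow(-6, 2)) = Add(-3, 36) = 33)
Function('w')(k, T) = Add(-327, T)
Add(Function('w')(z, -288), -497570) = Add(Add(-327, -288), -497570) = Add(-615, -497570) = -498185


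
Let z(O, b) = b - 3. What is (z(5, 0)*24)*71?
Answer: -5112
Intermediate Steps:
z(O, b) = -3 + b
(z(5, 0)*24)*71 = ((-3 + 0)*24)*71 = -3*24*71 = -72*71 = -5112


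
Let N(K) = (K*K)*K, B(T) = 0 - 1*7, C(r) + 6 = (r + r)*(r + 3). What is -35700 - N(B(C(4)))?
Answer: -35357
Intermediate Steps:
C(r) = -6 + 2*r*(3 + r) (C(r) = -6 + (r + r)*(r + 3) = -6 + (2*r)*(3 + r) = -6 + 2*r*(3 + r))
B(T) = -7 (B(T) = 0 - 7 = -7)
N(K) = K³ (N(K) = K²*K = K³)
-35700 - N(B(C(4))) = -35700 - 1*(-7)³ = -35700 - 1*(-343) = -35700 + 343 = -35357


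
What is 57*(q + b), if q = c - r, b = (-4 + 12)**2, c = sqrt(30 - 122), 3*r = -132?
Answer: 6156 + 114*I*sqrt(23) ≈ 6156.0 + 546.72*I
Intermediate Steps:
r = -44 (r = (1/3)*(-132) = -44)
c = 2*I*sqrt(23) (c = sqrt(-92) = 2*I*sqrt(23) ≈ 9.5917*I)
b = 64 (b = 8**2 = 64)
q = 44 + 2*I*sqrt(23) (q = 2*I*sqrt(23) - 1*(-44) = 2*I*sqrt(23) + 44 = 44 + 2*I*sqrt(23) ≈ 44.0 + 9.5917*I)
57*(q + b) = 57*((44 + 2*I*sqrt(23)) + 64) = 57*(108 + 2*I*sqrt(23)) = 6156 + 114*I*sqrt(23)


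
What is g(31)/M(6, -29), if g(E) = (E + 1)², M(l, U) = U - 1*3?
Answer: -32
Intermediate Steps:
M(l, U) = -3 + U (M(l, U) = U - 3 = -3 + U)
g(E) = (1 + E)²
g(31)/M(6, -29) = (1 + 31)²/(-3 - 29) = 32²/(-32) = 1024*(-1/32) = -32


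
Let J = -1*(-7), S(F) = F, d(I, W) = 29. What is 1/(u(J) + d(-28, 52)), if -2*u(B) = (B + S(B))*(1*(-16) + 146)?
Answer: -1/881 ≈ -0.0011351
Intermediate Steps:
J = 7
u(B) = -130*B (u(B) = -(B + B)*(1*(-16) + 146)/2 = -2*B*(-16 + 146)/2 = -2*B*130/2 = -130*B)
1/(u(J) + d(-28, 52)) = 1/(-130*7 + 29) = 1/(-910 + 29) = 1/(-881) = -1/881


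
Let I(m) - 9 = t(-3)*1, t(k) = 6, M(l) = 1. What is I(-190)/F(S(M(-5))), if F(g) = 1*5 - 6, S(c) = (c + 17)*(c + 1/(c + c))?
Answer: -15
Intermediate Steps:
S(c) = (17 + c)*(c + 1/(2*c))
F(g) = -1 (F(g) = 5 - 6 = -1)
I(m) = 15 (I(m) = 9 + 6*1 = 9 + 6 = 15)
I(-190)/F(S(M(-5))) = 15/(-1) = 15*(-1) = -15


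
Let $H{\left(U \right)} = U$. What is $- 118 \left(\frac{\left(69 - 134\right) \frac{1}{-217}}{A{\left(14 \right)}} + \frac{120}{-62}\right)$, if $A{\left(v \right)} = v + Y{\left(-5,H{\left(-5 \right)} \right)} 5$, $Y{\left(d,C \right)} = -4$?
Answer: $\frac{152515}{651} \approx 234.28$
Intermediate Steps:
$A{\left(v \right)} = -20 + v$ ($A{\left(v \right)} = v - 20 = -20 + v$)
$- 118 \left(\frac{\left(69 - 134\right) \frac{1}{-217}}{A{\left(14 \right)}} + \frac{120}{-62}\right) = - 118 \left(\frac{\left(69 - 134\right) \frac{1}{-217}}{-20 + 14} + \frac{120}{-62}\right) = - 118 \left(\frac{\left(-65\right) \left(- \frac{1}{217}\right)}{-6} + 120 \left(- \frac{1}{62}\right)\right) = - 118 \left(\frac{65}{217} \left(- \frac{1}{6}\right) - \frac{60}{31}\right) = - 118 \left(- \frac{65}{1302} - \frac{60}{31}\right) = \left(-118\right) \left(- \frac{2585}{1302}\right) = \frac{152515}{651}$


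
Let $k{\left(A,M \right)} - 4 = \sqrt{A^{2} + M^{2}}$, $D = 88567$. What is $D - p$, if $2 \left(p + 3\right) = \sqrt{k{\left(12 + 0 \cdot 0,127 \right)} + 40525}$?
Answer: $88570 - \frac{\sqrt{40529 + \sqrt{16273}}}{2} \approx 88469.0$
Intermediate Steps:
$k{\left(A,M \right)} = 4 + \sqrt{A^{2} + M^{2}}$
$p = -3 + \frac{\sqrt{40529 + \sqrt{16273}}}{2}$ ($p = -3 + \frac{\sqrt{\left(4 + \sqrt{\left(12 + 0 \cdot 0\right)^{2} + 127^{2}}\right) + 40525}}{2} = -3 + \frac{\sqrt{\left(4 + \sqrt{\left(12 + 0\right)^{2} + 16129}\right) + 40525}}{2} = -3 + \frac{\sqrt{\left(4 + \sqrt{12^{2} + 16129}\right) + 40525}}{2} = -3 + \frac{\sqrt{\left(4 + \sqrt{144 + 16129}\right) + 40525}}{2} = -3 + \frac{\sqrt{\left(4 + \sqrt{16273}\right) + 40525}}{2} = -3 + \frac{\sqrt{40529 + \sqrt{16273}}}{2} \approx 97.817$)
$D - p = 88567 - \left(-3 + \frac{\sqrt{40529 + \sqrt{16273}}}{2}\right) = 88567 + \left(3 - \frac{\sqrt{40529 + \sqrt{16273}}}{2}\right) = 88570 - \frac{\sqrt{40529 + \sqrt{16273}}}{2}$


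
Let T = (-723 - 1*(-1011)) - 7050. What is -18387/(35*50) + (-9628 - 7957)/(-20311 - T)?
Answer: -218351713/23710750 ≈ -9.2090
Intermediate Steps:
T = -6762 (T = (-723 + 1011) - 7050 = 288 - 7050 = -6762)
-18387/(35*50) + (-9628 - 7957)/(-20311 - T) = -18387/(35*50) + (-9628 - 7957)/(-20311 - 1*(-6762)) = -18387/1750 - 17585/(-20311 + 6762) = -18387*1/1750 - 17585/(-13549) = -18387/1750 - 17585*(-1/13549) = -18387/1750 + 17585/13549 = -218351713/23710750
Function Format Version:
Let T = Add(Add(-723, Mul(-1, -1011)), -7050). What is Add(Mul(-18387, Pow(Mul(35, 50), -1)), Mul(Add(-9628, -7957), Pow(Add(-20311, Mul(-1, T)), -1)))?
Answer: Rational(-218351713, 23710750) ≈ -9.2090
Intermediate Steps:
T = -6762 (T = Add(Add(-723, 1011), -7050) = Add(288, -7050) = -6762)
Add(Mul(-18387, Pow(Mul(35, 50), -1)), Mul(Add(-9628, -7957), Pow(Add(-20311, Mul(-1, T)), -1))) = Add(Mul(-18387, Pow(Mul(35, 50), -1)), Mul(Add(-9628, -7957), Pow(Add(-20311, Mul(-1, -6762)), -1))) = Add(Mul(-18387, Pow(1750, -1)), Mul(-17585, Pow(Add(-20311, 6762), -1))) = Add(Mul(-18387, Rational(1, 1750)), Mul(-17585, Pow(-13549, -1))) = Add(Rational(-18387, 1750), Mul(-17585, Rational(-1, 13549))) = Add(Rational(-18387, 1750), Rational(17585, 13549)) = Rational(-218351713, 23710750)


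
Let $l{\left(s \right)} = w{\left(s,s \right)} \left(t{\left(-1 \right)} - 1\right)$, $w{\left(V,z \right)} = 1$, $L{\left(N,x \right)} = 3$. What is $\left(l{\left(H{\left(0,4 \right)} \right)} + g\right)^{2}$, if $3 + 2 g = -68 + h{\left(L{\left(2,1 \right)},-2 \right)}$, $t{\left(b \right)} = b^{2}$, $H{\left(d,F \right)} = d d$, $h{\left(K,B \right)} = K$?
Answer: $1156$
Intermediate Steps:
$H{\left(d,F \right)} = d^{2}$
$g = -34$ ($g = - \frac{3}{2} + \frac{-68 + 3}{2} = - \frac{3}{2} + \frac{1}{2} \left(-65\right) = - \frac{3}{2} - \frac{65}{2} = -34$)
$l{\left(s \right)} = 0$ ($l{\left(s \right)} = 1 \left(\left(-1\right)^{2} - 1\right) = 1 \left(1 - 1\right) = 1 \cdot 0 = 0$)
$\left(l{\left(H{\left(0,4 \right)} \right)} + g\right)^{2} = \left(0 - 34\right)^{2} = \left(-34\right)^{2} = 1156$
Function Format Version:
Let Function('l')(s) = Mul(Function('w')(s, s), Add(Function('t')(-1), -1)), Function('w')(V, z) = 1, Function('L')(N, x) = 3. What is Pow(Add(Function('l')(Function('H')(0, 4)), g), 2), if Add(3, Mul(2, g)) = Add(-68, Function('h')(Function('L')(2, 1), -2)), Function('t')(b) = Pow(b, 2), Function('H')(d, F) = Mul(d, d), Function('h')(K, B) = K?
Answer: 1156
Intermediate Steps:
Function('H')(d, F) = Pow(d, 2)
g = -34 (g = Add(Rational(-3, 2), Mul(Rational(1, 2), Add(-68, 3))) = Add(Rational(-3, 2), Mul(Rational(1, 2), -65)) = Add(Rational(-3, 2), Rational(-65, 2)) = -34)
Function('l')(s) = 0 (Function('l')(s) = Mul(1, Add(Pow(-1, 2), -1)) = Mul(1, Add(1, -1)) = Mul(1, 0) = 0)
Pow(Add(Function('l')(Function('H')(0, 4)), g), 2) = Pow(Add(0, -34), 2) = Pow(-34, 2) = 1156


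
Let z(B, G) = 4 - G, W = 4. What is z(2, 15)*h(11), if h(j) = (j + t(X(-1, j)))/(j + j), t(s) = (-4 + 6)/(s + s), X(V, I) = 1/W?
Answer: -15/2 ≈ -7.5000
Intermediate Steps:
X(V, I) = 1/4
t(s) = 1/s (t(s) = 2/((2*s)) = 2*(1/(2*s)) = 1/s)
h(j) = (4 + j)/(2*j) (h(j) = (j + 1/(1/4))/(j + j) = (j + 4)/((2*j)) = (4 + j)*(1/(2*j)) = (4 + j)/(2*j))
z(2, 15)*h(11) = (4 - 1*15)*((1/2)*(4 + 11)/11) = (4 - 15)*((1/2)*(1/11)*15) = -11*15/22 = -15/2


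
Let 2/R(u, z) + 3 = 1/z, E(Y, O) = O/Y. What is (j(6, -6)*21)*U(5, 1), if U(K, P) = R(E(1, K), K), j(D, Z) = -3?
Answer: 45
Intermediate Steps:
R(u, z) = 2/(-3 + 1/z)
U(K, P) = -2*K/(-1 + 3*K)
(j(6, -6)*21)*U(5, 1) = (-3*21)*(-2*5/(-1 + 3*5)) = -(-126)*5/(-1 + 15) = -(-126)*5/14 = -63*(-5/7) = 45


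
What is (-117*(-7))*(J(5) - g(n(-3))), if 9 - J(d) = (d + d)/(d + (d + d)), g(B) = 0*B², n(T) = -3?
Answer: 6825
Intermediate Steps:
g(B) = 0
J(d) = 25/3 (J(d) = 9 - (d + d)/(d + (d + d)) = 9 - 2*d/(d + 2*d) = 9 - 2*d/(3*d) = 9 - 2*d*1/(3*d) = 9 - 1*⅔ = 9 - ⅔ = 25/3)
(-117*(-7))*(J(5) - g(n(-3))) = (-117*(-7))*(25/3 - 1*0) = (-39*(-21))*(25/3 + 0) = 819*(25/3) = 6825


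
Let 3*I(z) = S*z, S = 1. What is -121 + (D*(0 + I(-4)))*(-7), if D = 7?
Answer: -167/3 ≈ -55.667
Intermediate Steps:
I(z) = z/3 (I(z) = (1*z)/3 = z/3)
-121 + (D*(0 + I(-4)))*(-7) = -121 + (7*(0 + (1/3)*(-4)))*(-7) = -121 + (7*(0 - 4/3))*(-7) = -121 + (7*(-4/3))*(-7) = -121 - 28/3*(-7) = -121 + 196/3 = -167/3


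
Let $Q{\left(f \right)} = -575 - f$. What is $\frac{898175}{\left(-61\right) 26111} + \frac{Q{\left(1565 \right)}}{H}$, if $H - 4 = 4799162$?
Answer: $- \frac{2156949725995}{3821986214493} \approx -0.56435$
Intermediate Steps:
$H = 4799166$ ($H = 4 + 4799162 = 4799166$)
$\frac{898175}{\left(-61\right) 26111} + \frac{Q{\left(1565 \right)}}{H} = \frac{898175}{\left(-61\right) 26111} + \frac{-575 - 1565}{4799166} = \frac{898175}{-1592771} + \left(-575 - 1565\right) \frac{1}{4799166} = 898175 \left(- \frac{1}{1592771}\right) - \frac{1070}{2399583} = - \frac{898175}{1592771} - \frac{1070}{2399583} = - \frac{2156949725995}{3821986214493}$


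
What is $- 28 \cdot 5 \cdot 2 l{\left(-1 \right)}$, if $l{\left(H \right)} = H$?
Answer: $280$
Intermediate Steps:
$- 28 \cdot 5 \cdot 2 l{\left(-1 \right)} = - 28 \cdot 5 \cdot 2 \left(-1\right) = \left(-28\right) 10 \left(-1\right) = \left(-280\right) \left(-1\right) = 280$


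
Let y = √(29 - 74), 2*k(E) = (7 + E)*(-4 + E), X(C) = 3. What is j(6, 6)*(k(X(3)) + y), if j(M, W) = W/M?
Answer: -5 + 3*I*√5 ≈ -5.0 + 6.7082*I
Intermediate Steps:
k(E) = (-4 + E)*(7 + E)/2 (k(E) = ((7 + E)*(-4 + E))/2 = ((-4 + E)*(7 + E))/2 = (-4 + E)*(7 + E)/2)
y = 3*I*√5 (y = √(-45) = 3*I*√5 ≈ 6.7082*I)
j(6, 6)*(k(X(3)) + y) = (6/6)*((-14 + (½)*3² + (3/2)*3) + 3*I*√5) = (6*(⅙))*((-14 + (½)*9 + 9/2) + 3*I*√5) = 1*((-14 + 9/2 + 9/2) + 3*I*√5) = 1*(-5 + 3*I*√5) = -5 + 3*I*√5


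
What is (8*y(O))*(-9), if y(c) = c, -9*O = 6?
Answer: 48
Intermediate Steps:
O = -⅔ (O = -⅑*6 = -⅔ ≈ -0.66667)
(8*y(O))*(-9) = (8*(-⅔))*(-9) = -16/3*(-9) = 48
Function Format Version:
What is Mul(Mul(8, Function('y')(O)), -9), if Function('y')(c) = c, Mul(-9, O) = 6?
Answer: 48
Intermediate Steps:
O = Rational(-2, 3) (O = Mul(Rational(-1, 9), 6) = Rational(-2, 3) ≈ -0.66667)
Mul(Mul(8, Function('y')(O)), -9) = Mul(Mul(8, Rational(-2, 3)), -9) = Mul(Rational(-16, 3), -9) = 48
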